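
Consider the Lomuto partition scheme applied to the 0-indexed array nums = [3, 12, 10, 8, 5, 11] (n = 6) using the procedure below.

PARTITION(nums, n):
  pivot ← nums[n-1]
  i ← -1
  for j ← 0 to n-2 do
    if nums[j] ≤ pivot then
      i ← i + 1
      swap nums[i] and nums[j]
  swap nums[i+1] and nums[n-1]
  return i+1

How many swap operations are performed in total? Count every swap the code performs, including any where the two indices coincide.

pivot=11, i=-1
j=0: 3≤11, i=0, swap(0,0) ⇒ [3, 12, 10, 8, 5, 11]
j=1: 12>11, skip
j=2: 10≤11, i=1, swap(1,2) ⇒ [3, 10, 12, 8, 5, 11]
j=3: 8≤11, i=2, swap(2,3) ⇒ [3, 10, 8, 12, 5, 11]
j=4: 5≤11, i=3, swap(3,4) ⇒ [3, 10, 8, 5, 12, 11]
swap(4,5) ⇒ [3, 10, 8, 5, 11, 12]; return 4

5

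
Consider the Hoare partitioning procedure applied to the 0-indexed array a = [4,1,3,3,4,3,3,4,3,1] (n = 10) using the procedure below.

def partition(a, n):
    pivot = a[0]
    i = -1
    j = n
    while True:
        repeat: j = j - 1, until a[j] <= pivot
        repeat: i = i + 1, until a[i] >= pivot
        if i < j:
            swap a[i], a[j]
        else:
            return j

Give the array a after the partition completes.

[1,1,3,3,3,3,3,4,4,4]

pivot = a[0] = 4; i = -1, j = 10
j→9 (a[9]=1≤4), i→0 (a[0]=4≥4); i<j, swap → [1,1,3,3,4,3,3,4,3,4]
j→8 (a[8]=3≤4), i→4 (a[4]=4≥4); i<j, swap → [1,1,3,3,3,3,3,4,4,4]
j→7, i→7; i≥j, return j=7. a = [1,1,3,3,3,3,3,4,4,4]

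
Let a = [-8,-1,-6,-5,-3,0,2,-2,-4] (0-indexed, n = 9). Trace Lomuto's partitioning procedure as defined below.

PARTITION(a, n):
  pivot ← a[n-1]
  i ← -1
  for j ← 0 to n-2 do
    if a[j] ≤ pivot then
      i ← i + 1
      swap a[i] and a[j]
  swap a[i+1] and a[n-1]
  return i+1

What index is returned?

pivot=-4, i=-1
j=0: -8≤-4, i=0, swap(0,0) ⇒ [-8,-1,-6,-5,-3,0,2,-2,-4]
j=1: -1>-4, skip
j=2: -6≤-4, i=1, swap(1,2) ⇒ [-8,-6,-1,-5,-3,0,2,-2,-4]
j=3: -5≤-4, i=2, swap(2,3) ⇒ [-8,-6,-5,-1,-3,0,2,-2,-4]
j=4: -3>-4, skip
j=5: 0>-4, skip
j=6: 2>-4, skip
j=7: -2>-4, skip
swap(3,8) ⇒ [-8,-6,-5,-4,-3,0,2,-2,-1]; return 3

3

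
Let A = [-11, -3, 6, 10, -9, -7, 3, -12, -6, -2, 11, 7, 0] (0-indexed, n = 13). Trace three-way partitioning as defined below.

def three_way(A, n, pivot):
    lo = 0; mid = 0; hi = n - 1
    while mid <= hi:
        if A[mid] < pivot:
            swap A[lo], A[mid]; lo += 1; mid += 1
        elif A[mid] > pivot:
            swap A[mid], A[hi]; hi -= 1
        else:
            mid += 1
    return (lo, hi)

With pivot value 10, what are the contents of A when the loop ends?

[-11, -3, 6, -9, -7, 3, -12, -6, -2, 0, 7, 10, 11]

pivot = 10; lo=0, mid=0, hi=12
A[mid]=-11<10: swap A[0],A[0]; lo=1,mid=1 → [-11, -3, 6, 10, -9, -7, 3, -12, -6, -2, 11, 7, 0]
A[mid]=-3<10: swap A[1],A[1]; lo=2,mid=2 → [-11, -3, 6, 10, -9, -7, 3, -12, -6, -2, 11, 7, 0]
A[mid]=6<10: swap A[2],A[2]; lo=3,mid=3 → [-11, -3, 6, 10, -9, -7, 3, -12, -6, -2, 11, 7, 0]
A[mid]=10=10: mid=4
A[mid]=-9<10: swap A[3],A[4]; lo=4,mid=5 → [-11, -3, 6, -9, 10, -7, 3, -12, -6, -2, 11, 7, 0]
A[mid]=-7<10: swap A[4],A[5]; lo=5,mid=6 → [-11, -3, 6, -9, -7, 10, 3, -12, -6, -2, 11, 7, 0]
A[mid]=3<10: swap A[5],A[6]; lo=6,mid=7 → [-11, -3, 6, -9, -7, 3, 10, -12, -6, -2, 11, 7, 0]
A[mid]=-12<10: swap A[6],A[7]; lo=7,mid=8 → [-11, -3, 6, -9, -7, 3, -12, 10, -6, -2, 11, 7, 0]
A[mid]=-6<10: swap A[7],A[8]; lo=8,mid=9 → [-11, -3, 6, -9, -7, 3, -12, -6, 10, -2, 11, 7, 0]
A[mid]=-2<10: swap A[8],A[9]; lo=9,mid=10 → [-11, -3, 6, -9, -7, 3, -12, -6, -2, 10, 11, 7, 0]
A[mid]=11>10: swap A[10],A[12]; hi=11 → [-11, -3, 6, -9, -7, 3, -12, -6, -2, 10, 0, 7, 11]
A[mid]=0<10: swap A[9],A[10]; lo=10,mid=11 → [-11, -3, 6, -9, -7, 3, -12, -6, -2, 0, 10, 7, 11]
A[mid]=7<10: swap A[10],A[11]; lo=11,mid=12 → [-11, -3, 6, -9, -7, 3, -12, -6, -2, 0, 7, 10, 11]
end: lo=11, hi=11; A = [-11, -3, 6, -9, -7, 3, -12, -6, -2, 0, 7, 10, 11]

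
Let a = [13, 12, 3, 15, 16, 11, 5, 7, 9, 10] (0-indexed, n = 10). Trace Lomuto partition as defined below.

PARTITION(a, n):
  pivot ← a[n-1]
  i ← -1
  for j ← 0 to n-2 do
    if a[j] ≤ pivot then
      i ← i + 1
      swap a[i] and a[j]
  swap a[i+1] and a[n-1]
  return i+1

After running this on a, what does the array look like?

pivot = a[9] = 10; i = -1
j=0: a[0]=13 > 10 → no swap
j=1: a[1]=12 > 10 → no swap
j=2: a[2]=3 ≤ 10 → i=0, swap a[0],a[2] → [3, 12, 13, 15, 16, 11, 5, 7, 9, 10]
j=3: a[3]=15 > 10 → no swap
j=4: a[4]=16 > 10 → no swap
j=5: a[5]=11 > 10 → no swap
j=6: a[6]=5 ≤ 10 → i=1, swap a[1],a[6] → [3, 5, 13, 15, 16, 11, 12, 7, 9, 10]
j=7: a[7]=7 ≤ 10 → i=2, swap a[2],a[7] → [3, 5, 7, 15, 16, 11, 12, 13, 9, 10]
j=8: a[8]=9 ≤ 10 → i=3, swap a[3],a[8] → [3, 5, 7, 9, 16, 11, 12, 13, 15, 10]
final swap a[4],a[9] → [3, 5, 7, 9, 10, 11, 12, 13, 15, 16]; return 4

[3, 5, 7, 9, 10, 11, 12, 13, 15, 16]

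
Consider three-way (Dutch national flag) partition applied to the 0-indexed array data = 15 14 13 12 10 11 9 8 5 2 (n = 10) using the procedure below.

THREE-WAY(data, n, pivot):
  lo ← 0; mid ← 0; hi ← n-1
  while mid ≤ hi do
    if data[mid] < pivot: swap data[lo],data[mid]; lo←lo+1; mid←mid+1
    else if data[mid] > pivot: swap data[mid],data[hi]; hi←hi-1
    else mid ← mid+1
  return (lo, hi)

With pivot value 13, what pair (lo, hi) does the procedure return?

lo=0 mid=0 hi=9
15>13: swap(0,9), hi=8 ⇒ 2 14 13 12 10 11 9 8 5 15
2<13: swap(0,0), lo=1 mid=1 ⇒ 2 14 13 12 10 11 9 8 5 15
14>13: swap(1,8), hi=7 ⇒ 2 5 13 12 10 11 9 8 14 15
5<13: swap(1,1), lo=2 mid=2 ⇒ 2 5 13 12 10 11 9 8 14 15
13=13: mid=3
12<13: swap(2,3), lo=3 mid=4 ⇒ 2 5 12 13 10 11 9 8 14 15
10<13: swap(3,4), lo=4 mid=5 ⇒ 2 5 12 10 13 11 9 8 14 15
11<13: swap(4,5), lo=5 mid=6 ⇒ 2 5 12 10 11 13 9 8 14 15
9<13: swap(5,6), lo=6 mid=7 ⇒ 2 5 12 10 11 9 13 8 14 15
8<13: swap(6,7), lo=7 mid=8 ⇒ 2 5 12 10 11 9 8 13 14 15
done. lo=7 hi=7; data=2 5 12 10 11 9 8 13 14 15

(7, 7)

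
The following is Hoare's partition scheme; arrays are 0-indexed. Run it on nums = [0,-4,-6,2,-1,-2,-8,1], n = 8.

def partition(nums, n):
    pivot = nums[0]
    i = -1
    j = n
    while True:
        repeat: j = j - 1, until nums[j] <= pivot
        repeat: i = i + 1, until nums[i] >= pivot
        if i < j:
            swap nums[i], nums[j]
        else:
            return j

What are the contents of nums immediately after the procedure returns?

pivot=0
j stops at 6 (-8), i stops at 0 (0); swap ⇒ [-8,-4,-6,2,-1,-2,0,1]
j stops at 5 (-2), i stops at 3 (2); swap ⇒ [-8,-4,-6,-2,-1,2,0,1]
j stops at 4, i stops at 5; i≥j ⇒ return 4. nums=[-8,-4,-6,-2,-1,2,0,1]

[-8,-4,-6,-2,-1,2,0,1]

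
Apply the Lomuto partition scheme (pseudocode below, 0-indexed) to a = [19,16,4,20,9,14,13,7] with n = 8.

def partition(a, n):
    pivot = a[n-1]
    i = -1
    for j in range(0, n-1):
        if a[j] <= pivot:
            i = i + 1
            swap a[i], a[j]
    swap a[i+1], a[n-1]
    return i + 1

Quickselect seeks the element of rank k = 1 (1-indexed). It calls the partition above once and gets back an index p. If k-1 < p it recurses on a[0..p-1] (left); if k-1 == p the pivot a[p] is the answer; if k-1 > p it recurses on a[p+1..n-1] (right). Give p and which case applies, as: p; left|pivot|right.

1; left

pivot=7, i=-1
j=0: 19>7, skip
j=1: 16>7, skip
j=2: 4≤7, i=0, swap(0,2) ⇒ [4,16,19,20,9,14,13,7]
j=3: 20>7, skip
j=4: 9>7, skip
j=5: 14>7, skip
j=6: 13>7, skip
swap(1,7) ⇒ [4,7,19,20,9,14,13,16]; return 1
p = 1; k-1 = 0 < 1 ⇒ left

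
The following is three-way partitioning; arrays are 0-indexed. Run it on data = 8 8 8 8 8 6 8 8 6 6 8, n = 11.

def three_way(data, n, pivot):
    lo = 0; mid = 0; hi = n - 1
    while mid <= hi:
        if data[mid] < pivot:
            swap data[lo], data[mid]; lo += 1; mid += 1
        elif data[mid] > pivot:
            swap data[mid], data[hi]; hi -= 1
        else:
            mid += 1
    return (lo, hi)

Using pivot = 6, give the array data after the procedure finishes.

6 6 6 8 8 8 8 8 8 8 8

lo=0 mid=0 hi=10
8>6: swap(0,10), hi=9 ⇒ 8 8 8 8 8 6 8 8 6 6 8
8>6: swap(0,9), hi=8 ⇒ 6 8 8 8 8 6 8 8 6 8 8
6=6: mid=1
8>6: swap(1,8), hi=7 ⇒ 6 6 8 8 8 6 8 8 8 8 8
6=6: mid=2
8>6: swap(2,7), hi=6 ⇒ 6 6 8 8 8 6 8 8 8 8 8
8>6: swap(2,6), hi=5 ⇒ 6 6 8 8 8 6 8 8 8 8 8
8>6: swap(2,5), hi=4 ⇒ 6 6 6 8 8 8 8 8 8 8 8
6=6: mid=3
8>6: swap(3,4), hi=3 ⇒ 6 6 6 8 8 8 8 8 8 8 8
8>6: swap(3,3), hi=2 ⇒ 6 6 6 8 8 8 8 8 8 8 8
done. lo=0 hi=2; data=6 6 6 8 8 8 8 8 8 8 8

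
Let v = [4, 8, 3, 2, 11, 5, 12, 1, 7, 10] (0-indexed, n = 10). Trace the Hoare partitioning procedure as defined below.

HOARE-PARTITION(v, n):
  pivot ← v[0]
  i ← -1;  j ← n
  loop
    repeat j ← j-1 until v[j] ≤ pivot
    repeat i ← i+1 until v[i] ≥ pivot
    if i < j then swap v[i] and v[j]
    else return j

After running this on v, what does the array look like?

pivot=4
j stops at 7 (1), i stops at 0 (4); swap ⇒ [1, 8, 3, 2, 11, 5, 12, 4, 7, 10]
j stops at 3 (2), i stops at 1 (8); swap ⇒ [1, 2, 3, 8, 11, 5, 12, 4, 7, 10]
j stops at 2, i stops at 3; i≥j ⇒ return 2. v=[1, 2, 3, 8, 11, 5, 12, 4, 7, 10]

[1, 2, 3, 8, 11, 5, 12, 4, 7, 10]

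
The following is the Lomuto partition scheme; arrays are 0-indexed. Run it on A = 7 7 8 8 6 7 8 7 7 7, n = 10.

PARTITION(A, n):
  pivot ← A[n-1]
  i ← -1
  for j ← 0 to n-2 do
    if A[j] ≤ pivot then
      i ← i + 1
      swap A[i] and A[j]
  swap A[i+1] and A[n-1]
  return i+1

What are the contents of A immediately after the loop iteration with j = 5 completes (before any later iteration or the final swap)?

pivot=7, i=-1
j=0: 7≤7, i=0, swap(0,0) ⇒ 7 7 8 8 6 7 8 7 7 7
j=1: 7≤7, i=1, swap(1,1) ⇒ 7 7 8 8 6 7 8 7 7 7
j=2: 8>7, skip
j=3: 8>7, skip
j=4: 6≤7, i=2, swap(2,4) ⇒ 7 7 6 8 8 7 8 7 7 7
j=5: 7≤7, i=3, swap(3,5) ⇒ 7 7 6 7 8 8 8 7 7 7
(after j=5) A = 7 7 6 7 8 8 8 7 7 7

7 7 6 7 8 8 8 7 7 7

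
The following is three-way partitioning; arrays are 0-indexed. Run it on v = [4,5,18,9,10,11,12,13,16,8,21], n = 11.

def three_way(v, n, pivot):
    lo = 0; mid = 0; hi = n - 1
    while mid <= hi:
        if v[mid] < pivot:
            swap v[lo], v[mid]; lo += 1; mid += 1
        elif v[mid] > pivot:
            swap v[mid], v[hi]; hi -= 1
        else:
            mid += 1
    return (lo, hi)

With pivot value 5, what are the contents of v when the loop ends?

pivot = 5; lo=0, mid=0, hi=10
v[mid]=4<5: swap v[0],v[0]; lo=1,mid=1 → [4,5,18,9,10,11,12,13,16,8,21]
v[mid]=5=5: mid=2
v[mid]=18>5: swap v[2],v[10]; hi=9 → [4,5,21,9,10,11,12,13,16,8,18]
v[mid]=21>5: swap v[2],v[9]; hi=8 → [4,5,8,9,10,11,12,13,16,21,18]
v[mid]=8>5: swap v[2],v[8]; hi=7 → [4,5,16,9,10,11,12,13,8,21,18]
v[mid]=16>5: swap v[2],v[7]; hi=6 → [4,5,13,9,10,11,12,16,8,21,18]
v[mid]=13>5: swap v[2],v[6]; hi=5 → [4,5,12,9,10,11,13,16,8,21,18]
v[mid]=12>5: swap v[2],v[5]; hi=4 → [4,5,11,9,10,12,13,16,8,21,18]
v[mid]=11>5: swap v[2],v[4]; hi=3 → [4,5,10,9,11,12,13,16,8,21,18]
v[mid]=10>5: swap v[2],v[3]; hi=2 → [4,5,9,10,11,12,13,16,8,21,18]
v[mid]=9>5: swap v[2],v[2]; hi=1 → [4,5,9,10,11,12,13,16,8,21,18]
end: lo=1, hi=1; v = [4,5,9,10,11,12,13,16,8,21,18]

[4,5,9,10,11,12,13,16,8,21,18]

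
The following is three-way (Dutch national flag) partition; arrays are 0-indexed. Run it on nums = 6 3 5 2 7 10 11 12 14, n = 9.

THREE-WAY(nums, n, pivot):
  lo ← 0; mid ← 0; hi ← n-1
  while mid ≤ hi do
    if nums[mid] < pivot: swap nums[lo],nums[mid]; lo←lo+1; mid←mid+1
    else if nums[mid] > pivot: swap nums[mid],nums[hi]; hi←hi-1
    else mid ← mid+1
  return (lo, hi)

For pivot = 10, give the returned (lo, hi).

lo=0 mid=0 hi=8
6<10: swap(0,0), lo=1 mid=1 ⇒ 6 3 5 2 7 10 11 12 14
3<10: swap(1,1), lo=2 mid=2 ⇒ 6 3 5 2 7 10 11 12 14
5<10: swap(2,2), lo=3 mid=3 ⇒ 6 3 5 2 7 10 11 12 14
2<10: swap(3,3), lo=4 mid=4 ⇒ 6 3 5 2 7 10 11 12 14
7<10: swap(4,4), lo=5 mid=5 ⇒ 6 3 5 2 7 10 11 12 14
10=10: mid=6
11>10: swap(6,8), hi=7 ⇒ 6 3 5 2 7 10 14 12 11
14>10: swap(6,7), hi=6 ⇒ 6 3 5 2 7 10 12 14 11
12>10: swap(6,6), hi=5 ⇒ 6 3 5 2 7 10 12 14 11
done. lo=5 hi=5; nums=6 3 5 2 7 10 12 14 11

(5, 5)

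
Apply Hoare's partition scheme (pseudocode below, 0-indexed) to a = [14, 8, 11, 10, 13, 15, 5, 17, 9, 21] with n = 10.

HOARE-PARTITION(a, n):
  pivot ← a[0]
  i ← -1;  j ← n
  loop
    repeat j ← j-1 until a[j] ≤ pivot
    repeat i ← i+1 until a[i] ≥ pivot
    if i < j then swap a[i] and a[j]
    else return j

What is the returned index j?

pivot = a[0] = 14; i = -1, j = 10
j→8 (a[8]=9≤14), i→0 (a[0]=14≥14); i<j, swap → [9, 8, 11, 10, 13, 15, 5, 17, 14, 21]
j→6 (a[6]=5≤14), i→5 (a[5]=15≥14); i<j, swap → [9, 8, 11, 10, 13, 5, 15, 17, 14, 21]
j→5, i→6; i≥j, return j=5. a = [9, 8, 11, 10, 13, 5, 15, 17, 14, 21]

5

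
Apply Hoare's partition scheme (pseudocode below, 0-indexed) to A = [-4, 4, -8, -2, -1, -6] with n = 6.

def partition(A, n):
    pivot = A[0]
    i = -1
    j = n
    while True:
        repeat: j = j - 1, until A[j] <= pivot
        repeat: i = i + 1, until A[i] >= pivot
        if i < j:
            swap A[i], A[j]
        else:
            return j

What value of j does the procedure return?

pivot = A[0] = -4; i = -1, j = 6
j→5 (A[5]=-6≤-4), i→0 (A[0]=-4≥-4); i<j, swap → [-6, 4, -8, -2, -1, -4]
j→2 (A[2]=-8≤-4), i→1 (A[1]=4≥-4); i<j, swap → [-6, -8, 4, -2, -1, -4]
j→1, i→2; i≥j, return j=1. A = [-6, -8, 4, -2, -1, -4]

1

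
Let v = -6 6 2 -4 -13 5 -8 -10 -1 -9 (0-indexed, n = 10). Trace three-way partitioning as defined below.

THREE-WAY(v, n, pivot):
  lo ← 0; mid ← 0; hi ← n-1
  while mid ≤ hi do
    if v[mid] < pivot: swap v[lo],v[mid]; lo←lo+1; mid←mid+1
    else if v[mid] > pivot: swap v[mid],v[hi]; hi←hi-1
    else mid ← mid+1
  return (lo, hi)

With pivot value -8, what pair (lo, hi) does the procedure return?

lo=0 mid=0 hi=9
-6>-8: swap(0,9), hi=8 ⇒ -9 6 2 -4 -13 5 -8 -10 -1 -6
-9<-8: swap(0,0), lo=1 mid=1 ⇒ -9 6 2 -4 -13 5 -8 -10 -1 -6
6>-8: swap(1,8), hi=7 ⇒ -9 -1 2 -4 -13 5 -8 -10 6 -6
-1>-8: swap(1,7), hi=6 ⇒ -9 -10 2 -4 -13 5 -8 -1 6 -6
-10<-8: swap(1,1), lo=2 mid=2 ⇒ -9 -10 2 -4 -13 5 -8 -1 6 -6
2>-8: swap(2,6), hi=5 ⇒ -9 -10 -8 -4 -13 5 2 -1 6 -6
-8=-8: mid=3
-4>-8: swap(3,5), hi=4 ⇒ -9 -10 -8 5 -13 -4 2 -1 6 -6
5>-8: swap(3,4), hi=3 ⇒ -9 -10 -8 -13 5 -4 2 -1 6 -6
-13<-8: swap(2,3), lo=3 mid=4 ⇒ -9 -10 -13 -8 5 -4 2 -1 6 -6
done. lo=3 hi=3; v=-9 -10 -13 -8 5 -4 2 -1 6 -6

(3, 3)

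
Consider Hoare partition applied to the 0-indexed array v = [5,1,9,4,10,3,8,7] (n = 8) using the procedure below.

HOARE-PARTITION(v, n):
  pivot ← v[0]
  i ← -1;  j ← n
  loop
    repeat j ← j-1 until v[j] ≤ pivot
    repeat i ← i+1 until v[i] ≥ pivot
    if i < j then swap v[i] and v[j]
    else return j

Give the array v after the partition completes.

pivot = v[0] = 5; i = -1, j = 8
j→5 (v[5]=3≤5), i→0 (v[0]=5≥5); i<j, swap → [3,1,9,4,10,5,8,7]
j→3 (v[3]=4≤5), i→2 (v[2]=9≥5); i<j, swap → [3,1,4,9,10,5,8,7]
j→2, i→3; i≥j, return j=2. v = [3,1,4,9,10,5,8,7]

[3,1,4,9,10,5,8,7]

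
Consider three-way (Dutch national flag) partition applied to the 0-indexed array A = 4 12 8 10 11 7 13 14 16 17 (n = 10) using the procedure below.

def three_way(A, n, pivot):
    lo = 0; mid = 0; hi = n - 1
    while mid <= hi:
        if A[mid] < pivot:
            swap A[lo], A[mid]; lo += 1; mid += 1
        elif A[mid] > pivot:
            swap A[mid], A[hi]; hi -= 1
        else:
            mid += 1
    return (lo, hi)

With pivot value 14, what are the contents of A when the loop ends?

4 12 8 10 11 7 13 14 17 16

lo=0 mid=0 hi=9
4<14: swap(0,0), lo=1 mid=1 ⇒ 4 12 8 10 11 7 13 14 16 17
12<14: swap(1,1), lo=2 mid=2 ⇒ 4 12 8 10 11 7 13 14 16 17
8<14: swap(2,2), lo=3 mid=3 ⇒ 4 12 8 10 11 7 13 14 16 17
10<14: swap(3,3), lo=4 mid=4 ⇒ 4 12 8 10 11 7 13 14 16 17
11<14: swap(4,4), lo=5 mid=5 ⇒ 4 12 8 10 11 7 13 14 16 17
7<14: swap(5,5), lo=6 mid=6 ⇒ 4 12 8 10 11 7 13 14 16 17
13<14: swap(6,6), lo=7 mid=7 ⇒ 4 12 8 10 11 7 13 14 16 17
14=14: mid=8
16>14: swap(8,9), hi=8 ⇒ 4 12 8 10 11 7 13 14 17 16
17>14: swap(8,8), hi=7 ⇒ 4 12 8 10 11 7 13 14 17 16
done. lo=7 hi=7; A=4 12 8 10 11 7 13 14 17 16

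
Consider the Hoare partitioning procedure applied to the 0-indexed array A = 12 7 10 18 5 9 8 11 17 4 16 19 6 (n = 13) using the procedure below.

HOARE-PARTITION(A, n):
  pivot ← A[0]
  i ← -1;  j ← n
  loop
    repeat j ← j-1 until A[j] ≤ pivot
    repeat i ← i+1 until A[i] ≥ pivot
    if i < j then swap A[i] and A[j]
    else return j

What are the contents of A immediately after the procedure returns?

pivot = A[0] = 12; i = -1, j = 13
j→12 (A[12]=6≤12), i→0 (A[0]=12≥12); i<j, swap → 6 7 10 18 5 9 8 11 17 4 16 19 12
j→9 (A[9]=4≤12), i→3 (A[3]=18≥12); i<j, swap → 6 7 10 4 5 9 8 11 17 18 16 19 12
j→7, i→8; i≥j, return j=7. A = 6 7 10 4 5 9 8 11 17 18 16 19 12

6 7 10 4 5 9 8 11 17 18 16 19 12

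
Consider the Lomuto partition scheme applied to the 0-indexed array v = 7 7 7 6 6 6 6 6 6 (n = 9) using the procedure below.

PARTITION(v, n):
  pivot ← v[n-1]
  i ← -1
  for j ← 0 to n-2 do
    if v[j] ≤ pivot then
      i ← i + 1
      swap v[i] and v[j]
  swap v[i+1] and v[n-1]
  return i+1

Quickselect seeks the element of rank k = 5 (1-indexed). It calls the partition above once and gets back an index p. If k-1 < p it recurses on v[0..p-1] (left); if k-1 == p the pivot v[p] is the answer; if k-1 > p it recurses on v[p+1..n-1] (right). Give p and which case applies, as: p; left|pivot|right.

pivot = v[8] = 6; i = -1
j=0: v[0]=7 > 6 → no swap
j=1: v[1]=7 > 6 → no swap
j=2: v[2]=7 > 6 → no swap
j=3: v[3]=6 ≤ 6 → i=0, swap v[0],v[3] → 6 7 7 7 6 6 6 6 6
j=4: v[4]=6 ≤ 6 → i=1, swap v[1],v[4] → 6 6 7 7 7 6 6 6 6
j=5: v[5]=6 ≤ 6 → i=2, swap v[2],v[5] → 6 6 6 7 7 7 6 6 6
j=6: v[6]=6 ≤ 6 → i=3, swap v[3],v[6] → 6 6 6 6 7 7 7 6 6
j=7: v[7]=6 ≤ 6 → i=4, swap v[4],v[7] → 6 6 6 6 6 7 7 7 6
final swap v[5],v[8] → 6 6 6 6 6 6 7 7 7; return 5
p = 5; k-1 = 4 < 5 ⇒ left

5; left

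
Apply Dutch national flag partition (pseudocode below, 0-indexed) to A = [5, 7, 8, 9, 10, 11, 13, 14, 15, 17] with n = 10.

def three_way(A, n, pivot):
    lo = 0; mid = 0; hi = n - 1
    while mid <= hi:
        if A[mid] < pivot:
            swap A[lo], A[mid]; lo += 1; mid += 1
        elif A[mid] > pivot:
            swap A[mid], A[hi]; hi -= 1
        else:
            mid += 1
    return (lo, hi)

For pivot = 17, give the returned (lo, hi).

lo=0 mid=0 hi=9
5<17: swap(0,0), lo=1 mid=1 ⇒ [5, 7, 8, 9, 10, 11, 13, 14, 15, 17]
7<17: swap(1,1), lo=2 mid=2 ⇒ [5, 7, 8, 9, 10, 11, 13, 14, 15, 17]
8<17: swap(2,2), lo=3 mid=3 ⇒ [5, 7, 8, 9, 10, 11, 13, 14, 15, 17]
9<17: swap(3,3), lo=4 mid=4 ⇒ [5, 7, 8, 9, 10, 11, 13, 14, 15, 17]
10<17: swap(4,4), lo=5 mid=5 ⇒ [5, 7, 8, 9, 10, 11, 13, 14, 15, 17]
11<17: swap(5,5), lo=6 mid=6 ⇒ [5, 7, 8, 9, 10, 11, 13, 14, 15, 17]
13<17: swap(6,6), lo=7 mid=7 ⇒ [5, 7, 8, 9, 10, 11, 13, 14, 15, 17]
14<17: swap(7,7), lo=8 mid=8 ⇒ [5, 7, 8, 9, 10, 11, 13, 14, 15, 17]
15<17: swap(8,8), lo=9 mid=9 ⇒ [5, 7, 8, 9, 10, 11, 13, 14, 15, 17]
17=17: mid=10
done. lo=9 hi=9; A=[5, 7, 8, 9, 10, 11, 13, 14, 15, 17]

(9, 9)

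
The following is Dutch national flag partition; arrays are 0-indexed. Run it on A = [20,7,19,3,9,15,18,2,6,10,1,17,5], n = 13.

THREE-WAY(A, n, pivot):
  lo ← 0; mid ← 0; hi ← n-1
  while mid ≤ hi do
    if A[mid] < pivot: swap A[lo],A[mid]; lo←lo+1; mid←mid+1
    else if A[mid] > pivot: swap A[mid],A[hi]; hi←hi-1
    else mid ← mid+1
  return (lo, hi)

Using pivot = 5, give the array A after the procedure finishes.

lo=0 mid=0 hi=12
20>5: swap(0,12), hi=11 ⇒ [5,7,19,3,9,15,18,2,6,10,1,17,20]
5=5: mid=1
7>5: swap(1,11), hi=10 ⇒ [5,17,19,3,9,15,18,2,6,10,1,7,20]
17>5: swap(1,10), hi=9 ⇒ [5,1,19,3,9,15,18,2,6,10,17,7,20]
1<5: swap(0,1), lo=1 mid=2 ⇒ [1,5,19,3,9,15,18,2,6,10,17,7,20]
19>5: swap(2,9), hi=8 ⇒ [1,5,10,3,9,15,18,2,6,19,17,7,20]
10>5: swap(2,8), hi=7 ⇒ [1,5,6,3,9,15,18,2,10,19,17,7,20]
6>5: swap(2,7), hi=6 ⇒ [1,5,2,3,9,15,18,6,10,19,17,7,20]
2<5: swap(1,2), lo=2 mid=3 ⇒ [1,2,5,3,9,15,18,6,10,19,17,7,20]
3<5: swap(2,3), lo=3 mid=4 ⇒ [1,2,3,5,9,15,18,6,10,19,17,7,20]
9>5: swap(4,6), hi=5 ⇒ [1,2,3,5,18,15,9,6,10,19,17,7,20]
18>5: swap(4,5), hi=4 ⇒ [1,2,3,5,15,18,9,6,10,19,17,7,20]
15>5: swap(4,4), hi=3 ⇒ [1,2,3,5,15,18,9,6,10,19,17,7,20]
done. lo=3 hi=3; A=[1,2,3,5,15,18,9,6,10,19,17,7,20]

[1,2,3,5,15,18,9,6,10,19,17,7,20]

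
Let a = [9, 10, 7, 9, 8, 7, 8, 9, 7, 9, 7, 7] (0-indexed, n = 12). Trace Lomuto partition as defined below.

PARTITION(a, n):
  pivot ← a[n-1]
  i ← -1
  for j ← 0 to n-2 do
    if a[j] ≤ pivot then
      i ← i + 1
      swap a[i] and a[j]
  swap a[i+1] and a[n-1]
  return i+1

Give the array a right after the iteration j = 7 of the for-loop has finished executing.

pivot = a[11] = 7; i = -1
j=0: a[0]=9 > 7 → no swap
j=1: a[1]=10 > 7 → no swap
j=2: a[2]=7 ≤ 7 → i=0, swap a[0],a[2] → [7, 10, 9, 9, 8, 7, 8, 9, 7, 9, 7, 7]
j=3: a[3]=9 > 7 → no swap
j=4: a[4]=8 > 7 → no swap
j=5: a[5]=7 ≤ 7 → i=1, swap a[1],a[5] → [7, 7, 9, 9, 8, 10, 8, 9, 7, 9, 7, 7]
j=6: a[6]=8 > 7 → no swap
j=7: a[7]=9 > 7 → no swap
(after j=7) a = [7, 7, 9, 9, 8, 10, 8, 9, 7, 9, 7, 7]

[7, 7, 9, 9, 8, 10, 8, 9, 7, 9, 7, 7]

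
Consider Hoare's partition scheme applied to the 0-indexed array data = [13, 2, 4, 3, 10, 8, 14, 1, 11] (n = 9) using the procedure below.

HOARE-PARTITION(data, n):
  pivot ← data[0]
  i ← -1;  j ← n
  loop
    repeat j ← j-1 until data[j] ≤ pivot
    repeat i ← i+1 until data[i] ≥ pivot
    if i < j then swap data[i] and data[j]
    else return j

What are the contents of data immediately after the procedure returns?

[11, 2, 4, 3, 10, 8, 1, 14, 13]

pivot=13
j stops at 8 (11), i stops at 0 (13); swap ⇒ [11, 2, 4, 3, 10, 8, 14, 1, 13]
j stops at 7 (1), i stops at 6 (14); swap ⇒ [11, 2, 4, 3, 10, 8, 1, 14, 13]
j stops at 6, i stops at 7; i≥j ⇒ return 6. data=[11, 2, 4, 3, 10, 8, 1, 14, 13]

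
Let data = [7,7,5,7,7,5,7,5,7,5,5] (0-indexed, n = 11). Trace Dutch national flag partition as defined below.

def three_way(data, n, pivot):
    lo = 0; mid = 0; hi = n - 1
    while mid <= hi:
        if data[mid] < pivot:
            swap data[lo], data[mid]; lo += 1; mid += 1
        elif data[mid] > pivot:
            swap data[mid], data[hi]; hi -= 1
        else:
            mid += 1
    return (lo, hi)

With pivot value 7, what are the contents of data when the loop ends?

pivot = 7; lo=0, mid=0, hi=10
data[mid]=7=7: mid=1
data[mid]=7=7: mid=2
data[mid]=5<7: swap data[0],data[2]; lo=1,mid=3 → [5,7,7,7,7,5,7,5,7,5,5]
data[mid]=7=7: mid=4
data[mid]=7=7: mid=5
data[mid]=5<7: swap data[1],data[5]; lo=2,mid=6 → [5,5,7,7,7,7,7,5,7,5,5]
data[mid]=7=7: mid=7
data[mid]=5<7: swap data[2],data[7]; lo=3,mid=8 → [5,5,5,7,7,7,7,7,7,5,5]
data[mid]=7=7: mid=9
data[mid]=5<7: swap data[3],data[9]; lo=4,mid=10 → [5,5,5,5,7,7,7,7,7,7,5]
data[mid]=5<7: swap data[4],data[10]; lo=5,mid=11 → [5,5,5,5,5,7,7,7,7,7,7]
end: lo=5, hi=10; data = [5,5,5,5,5,7,7,7,7,7,7]

[5,5,5,5,5,7,7,7,7,7,7]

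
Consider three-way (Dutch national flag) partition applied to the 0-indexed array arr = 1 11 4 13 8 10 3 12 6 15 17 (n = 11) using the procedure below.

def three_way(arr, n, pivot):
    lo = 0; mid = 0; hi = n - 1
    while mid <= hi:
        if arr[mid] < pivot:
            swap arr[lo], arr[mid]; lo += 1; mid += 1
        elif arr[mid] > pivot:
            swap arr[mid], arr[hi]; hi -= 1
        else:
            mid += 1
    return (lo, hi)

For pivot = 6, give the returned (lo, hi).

(3, 3)

pivot = 6; lo=0, mid=0, hi=10
arr[mid]=1<6: swap arr[0],arr[0]; lo=1,mid=1 → 1 11 4 13 8 10 3 12 6 15 17
arr[mid]=11>6: swap arr[1],arr[10]; hi=9 → 1 17 4 13 8 10 3 12 6 15 11
arr[mid]=17>6: swap arr[1],arr[9]; hi=8 → 1 15 4 13 8 10 3 12 6 17 11
arr[mid]=15>6: swap arr[1],arr[8]; hi=7 → 1 6 4 13 8 10 3 12 15 17 11
arr[mid]=6=6: mid=2
arr[mid]=4<6: swap arr[1],arr[2]; lo=2,mid=3 → 1 4 6 13 8 10 3 12 15 17 11
arr[mid]=13>6: swap arr[3],arr[7]; hi=6 → 1 4 6 12 8 10 3 13 15 17 11
arr[mid]=12>6: swap arr[3],arr[6]; hi=5 → 1 4 6 3 8 10 12 13 15 17 11
arr[mid]=3<6: swap arr[2],arr[3]; lo=3,mid=4 → 1 4 3 6 8 10 12 13 15 17 11
arr[mid]=8>6: swap arr[4],arr[5]; hi=4 → 1 4 3 6 10 8 12 13 15 17 11
arr[mid]=10>6: swap arr[4],arr[4]; hi=3 → 1 4 3 6 10 8 12 13 15 17 11
end: lo=3, hi=3; arr = 1 4 3 6 10 8 12 13 15 17 11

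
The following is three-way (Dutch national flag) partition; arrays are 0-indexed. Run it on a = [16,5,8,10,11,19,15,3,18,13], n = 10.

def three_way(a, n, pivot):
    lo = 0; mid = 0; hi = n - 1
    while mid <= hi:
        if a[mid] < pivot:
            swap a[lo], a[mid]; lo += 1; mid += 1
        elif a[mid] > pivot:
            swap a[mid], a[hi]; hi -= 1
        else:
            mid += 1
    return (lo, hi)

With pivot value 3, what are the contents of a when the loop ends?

pivot = 3; lo=0, mid=0, hi=9
a[mid]=16>3: swap a[0],a[9]; hi=8 → [13,5,8,10,11,19,15,3,18,16]
a[mid]=13>3: swap a[0],a[8]; hi=7 → [18,5,8,10,11,19,15,3,13,16]
a[mid]=18>3: swap a[0],a[7]; hi=6 → [3,5,8,10,11,19,15,18,13,16]
a[mid]=3=3: mid=1
a[mid]=5>3: swap a[1],a[6]; hi=5 → [3,15,8,10,11,19,5,18,13,16]
a[mid]=15>3: swap a[1],a[5]; hi=4 → [3,19,8,10,11,15,5,18,13,16]
a[mid]=19>3: swap a[1],a[4]; hi=3 → [3,11,8,10,19,15,5,18,13,16]
a[mid]=11>3: swap a[1],a[3]; hi=2 → [3,10,8,11,19,15,5,18,13,16]
a[mid]=10>3: swap a[1],a[2]; hi=1 → [3,8,10,11,19,15,5,18,13,16]
a[mid]=8>3: swap a[1],a[1]; hi=0 → [3,8,10,11,19,15,5,18,13,16]
end: lo=0, hi=0; a = [3,8,10,11,19,15,5,18,13,16]

[3,8,10,11,19,15,5,18,13,16]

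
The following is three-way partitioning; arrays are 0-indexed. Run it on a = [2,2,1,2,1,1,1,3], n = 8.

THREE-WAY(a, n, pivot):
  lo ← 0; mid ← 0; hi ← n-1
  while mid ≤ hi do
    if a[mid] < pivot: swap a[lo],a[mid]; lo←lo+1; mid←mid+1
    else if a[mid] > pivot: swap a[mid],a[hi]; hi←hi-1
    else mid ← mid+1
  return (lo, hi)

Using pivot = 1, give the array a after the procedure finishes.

lo=0 mid=0 hi=7
2>1: swap(0,7), hi=6 ⇒ [3,2,1,2,1,1,1,2]
3>1: swap(0,6), hi=5 ⇒ [1,2,1,2,1,1,3,2]
1=1: mid=1
2>1: swap(1,5), hi=4 ⇒ [1,1,1,2,1,2,3,2]
1=1: mid=2
1=1: mid=3
2>1: swap(3,4), hi=3 ⇒ [1,1,1,1,2,2,3,2]
1=1: mid=4
done. lo=0 hi=3; a=[1,1,1,1,2,2,3,2]

[1,1,1,1,2,2,3,2]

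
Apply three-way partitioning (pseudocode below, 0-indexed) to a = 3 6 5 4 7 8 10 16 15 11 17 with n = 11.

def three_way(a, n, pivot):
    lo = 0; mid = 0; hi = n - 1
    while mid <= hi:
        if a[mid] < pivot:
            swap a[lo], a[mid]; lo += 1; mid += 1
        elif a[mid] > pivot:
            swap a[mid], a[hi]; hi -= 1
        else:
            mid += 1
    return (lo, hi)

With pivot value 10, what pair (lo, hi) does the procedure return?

lo=0 mid=0 hi=10
3<10: swap(0,0), lo=1 mid=1 ⇒ 3 6 5 4 7 8 10 16 15 11 17
6<10: swap(1,1), lo=2 mid=2 ⇒ 3 6 5 4 7 8 10 16 15 11 17
5<10: swap(2,2), lo=3 mid=3 ⇒ 3 6 5 4 7 8 10 16 15 11 17
4<10: swap(3,3), lo=4 mid=4 ⇒ 3 6 5 4 7 8 10 16 15 11 17
7<10: swap(4,4), lo=5 mid=5 ⇒ 3 6 5 4 7 8 10 16 15 11 17
8<10: swap(5,5), lo=6 mid=6 ⇒ 3 6 5 4 7 8 10 16 15 11 17
10=10: mid=7
16>10: swap(7,10), hi=9 ⇒ 3 6 5 4 7 8 10 17 15 11 16
17>10: swap(7,9), hi=8 ⇒ 3 6 5 4 7 8 10 11 15 17 16
11>10: swap(7,8), hi=7 ⇒ 3 6 5 4 7 8 10 15 11 17 16
15>10: swap(7,7), hi=6 ⇒ 3 6 5 4 7 8 10 15 11 17 16
done. lo=6 hi=6; a=3 6 5 4 7 8 10 15 11 17 16

(6, 6)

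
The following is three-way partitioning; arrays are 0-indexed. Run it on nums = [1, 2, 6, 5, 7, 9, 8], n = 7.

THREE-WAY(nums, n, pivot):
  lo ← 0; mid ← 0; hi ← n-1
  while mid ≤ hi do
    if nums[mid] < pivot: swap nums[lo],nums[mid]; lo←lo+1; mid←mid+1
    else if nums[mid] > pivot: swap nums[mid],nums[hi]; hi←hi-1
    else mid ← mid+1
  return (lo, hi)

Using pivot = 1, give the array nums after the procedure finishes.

lo=0 mid=0 hi=6
1=1: mid=1
2>1: swap(1,6), hi=5 ⇒ [1, 8, 6, 5, 7, 9, 2]
8>1: swap(1,5), hi=4 ⇒ [1, 9, 6, 5, 7, 8, 2]
9>1: swap(1,4), hi=3 ⇒ [1, 7, 6, 5, 9, 8, 2]
7>1: swap(1,3), hi=2 ⇒ [1, 5, 6, 7, 9, 8, 2]
5>1: swap(1,2), hi=1 ⇒ [1, 6, 5, 7, 9, 8, 2]
6>1: swap(1,1), hi=0 ⇒ [1, 6, 5, 7, 9, 8, 2]
done. lo=0 hi=0; nums=[1, 6, 5, 7, 9, 8, 2]

[1, 6, 5, 7, 9, 8, 2]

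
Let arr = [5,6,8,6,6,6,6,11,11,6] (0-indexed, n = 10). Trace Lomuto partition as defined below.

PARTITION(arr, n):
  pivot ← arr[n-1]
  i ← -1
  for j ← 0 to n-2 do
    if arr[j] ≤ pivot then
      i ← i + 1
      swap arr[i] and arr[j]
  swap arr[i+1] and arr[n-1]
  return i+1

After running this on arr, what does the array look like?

[5,6,6,6,6,6,6,11,11,8]

pivot=6, i=-1
j=0: 5≤6, i=0, swap(0,0) ⇒ [5,6,8,6,6,6,6,11,11,6]
j=1: 6≤6, i=1, swap(1,1) ⇒ [5,6,8,6,6,6,6,11,11,6]
j=2: 8>6, skip
j=3: 6≤6, i=2, swap(2,3) ⇒ [5,6,6,8,6,6,6,11,11,6]
j=4: 6≤6, i=3, swap(3,4) ⇒ [5,6,6,6,8,6,6,11,11,6]
j=5: 6≤6, i=4, swap(4,5) ⇒ [5,6,6,6,6,8,6,11,11,6]
j=6: 6≤6, i=5, swap(5,6) ⇒ [5,6,6,6,6,6,8,11,11,6]
j=7: 11>6, skip
j=8: 11>6, skip
swap(6,9) ⇒ [5,6,6,6,6,6,6,11,11,8]; return 6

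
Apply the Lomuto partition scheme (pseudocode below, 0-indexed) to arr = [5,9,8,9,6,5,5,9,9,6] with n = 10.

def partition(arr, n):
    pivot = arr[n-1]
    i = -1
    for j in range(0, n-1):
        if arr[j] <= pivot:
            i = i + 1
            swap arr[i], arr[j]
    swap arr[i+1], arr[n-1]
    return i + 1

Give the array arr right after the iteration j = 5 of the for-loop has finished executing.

[5,6,5,9,9,8,5,9,9,6]

pivot = arr[9] = 6; i = -1
j=0: arr[0]=5 ≤ 6 → i=0, swap arr[0],arr[0] (no change) → [5,9,8,9,6,5,5,9,9,6]
j=1: arr[1]=9 > 6 → no swap
j=2: arr[2]=8 > 6 → no swap
j=3: arr[3]=9 > 6 → no swap
j=4: arr[4]=6 ≤ 6 → i=1, swap arr[1],arr[4] → [5,6,8,9,9,5,5,9,9,6]
j=5: arr[5]=5 ≤ 6 → i=2, swap arr[2],arr[5] → [5,6,5,9,9,8,5,9,9,6]
(after j=5) arr = [5,6,5,9,9,8,5,9,9,6]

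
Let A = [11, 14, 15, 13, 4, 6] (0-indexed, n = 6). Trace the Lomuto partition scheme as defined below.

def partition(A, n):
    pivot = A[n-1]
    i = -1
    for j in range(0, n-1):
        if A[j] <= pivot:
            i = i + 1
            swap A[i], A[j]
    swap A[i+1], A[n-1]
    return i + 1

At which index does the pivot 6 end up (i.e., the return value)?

1

pivot=6, i=-1
j=0: 11>6, skip
j=1: 14>6, skip
j=2: 15>6, skip
j=3: 13>6, skip
j=4: 4≤6, i=0, swap(0,4) ⇒ [4, 14, 15, 13, 11, 6]
swap(1,5) ⇒ [4, 6, 15, 13, 11, 14]; return 1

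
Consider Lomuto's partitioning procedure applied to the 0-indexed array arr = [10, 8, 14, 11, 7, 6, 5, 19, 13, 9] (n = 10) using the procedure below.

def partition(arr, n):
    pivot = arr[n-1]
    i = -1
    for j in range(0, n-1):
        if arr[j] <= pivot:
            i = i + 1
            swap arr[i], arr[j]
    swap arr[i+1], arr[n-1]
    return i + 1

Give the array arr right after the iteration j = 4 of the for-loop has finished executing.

[8, 7, 14, 11, 10, 6, 5, 19, 13, 9]

pivot=9, i=-1
j=0: 10>9, skip
j=1: 8≤9, i=0, swap(0,1) ⇒ [8, 10, 14, 11, 7, 6, 5, 19, 13, 9]
j=2: 14>9, skip
j=3: 11>9, skip
j=4: 7≤9, i=1, swap(1,4) ⇒ [8, 7, 14, 11, 10, 6, 5, 19, 13, 9]
(after j=4) arr = [8, 7, 14, 11, 10, 6, 5, 19, 13, 9]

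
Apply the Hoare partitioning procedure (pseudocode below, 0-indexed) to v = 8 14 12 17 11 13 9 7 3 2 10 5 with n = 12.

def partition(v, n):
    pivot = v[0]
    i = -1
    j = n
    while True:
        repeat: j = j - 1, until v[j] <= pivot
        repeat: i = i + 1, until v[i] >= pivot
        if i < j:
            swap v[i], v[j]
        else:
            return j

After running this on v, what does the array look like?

5 2 3 7 11 13 9 17 12 14 10 8

pivot=8
j stops at 11 (5), i stops at 0 (8); swap ⇒ 5 14 12 17 11 13 9 7 3 2 10 8
j stops at 9 (2), i stops at 1 (14); swap ⇒ 5 2 12 17 11 13 9 7 3 14 10 8
j stops at 8 (3), i stops at 2 (12); swap ⇒ 5 2 3 17 11 13 9 7 12 14 10 8
j stops at 7 (7), i stops at 3 (17); swap ⇒ 5 2 3 7 11 13 9 17 12 14 10 8
j stops at 3, i stops at 4; i≥j ⇒ return 3. v=5 2 3 7 11 13 9 17 12 14 10 8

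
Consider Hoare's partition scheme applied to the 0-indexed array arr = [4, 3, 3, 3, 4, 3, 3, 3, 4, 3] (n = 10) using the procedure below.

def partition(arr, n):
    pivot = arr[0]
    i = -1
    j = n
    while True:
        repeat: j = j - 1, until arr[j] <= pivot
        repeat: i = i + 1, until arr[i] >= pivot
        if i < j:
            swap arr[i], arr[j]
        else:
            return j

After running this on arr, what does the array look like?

pivot=4
j stops at 9 (3), i stops at 0 (4); swap ⇒ [3, 3, 3, 3, 4, 3, 3, 3, 4, 4]
j stops at 8 (4), i stops at 4 (4); swap ⇒ [3, 3, 3, 3, 4, 3, 3, 3, 4, 4]
j stops at 7, i stops at 8; i≥j ⇒ return 7. arr=[3, 3, 3, 3, 4, 3, 3, 3, 4, 4]

[3, 3, 3, 3, 4, 3, 3, 3, 4, 4]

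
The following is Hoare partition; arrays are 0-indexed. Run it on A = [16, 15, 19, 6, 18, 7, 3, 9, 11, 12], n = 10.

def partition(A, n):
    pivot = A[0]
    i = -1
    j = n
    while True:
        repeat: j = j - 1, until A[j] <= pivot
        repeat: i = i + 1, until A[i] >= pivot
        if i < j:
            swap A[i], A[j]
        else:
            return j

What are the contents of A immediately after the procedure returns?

[12, 15, 11, 6, 9, 7, 3, 18, 19, 16]

pivot=16
j stops at 9 (12), i stops at 0 (16); swap ⇒ [12, 15, 19, 6, 18, 7, 3, 9, 11, 16]
j stops at 8 (11), i stops at 2 (19); swap ⇒ [12, 15, 11, 6, 18, 7, 3, 9, 19, 16]
j stops at 7 (9), i stops at 4 (18); swap ⇒ [12, 15, 11, 6, 9, 7, 3, 18, 19, 16]
j stops at 6, i stops at 7; i≥j ⇒ return 6. A=[12, 15, 11, 6, 9, 7, 3, 18, 19, 16]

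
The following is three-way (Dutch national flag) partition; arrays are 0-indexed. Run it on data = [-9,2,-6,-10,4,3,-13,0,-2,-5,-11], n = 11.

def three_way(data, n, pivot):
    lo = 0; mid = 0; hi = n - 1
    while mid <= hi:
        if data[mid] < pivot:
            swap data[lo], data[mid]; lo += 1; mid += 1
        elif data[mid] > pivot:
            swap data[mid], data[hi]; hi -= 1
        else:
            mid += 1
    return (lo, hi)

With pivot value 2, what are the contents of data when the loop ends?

[-9,-6,-10,-11,-5,-13,0,-2,2,3,4]

lo=0 mid=0 hi=10
-9<2: swap(0,0), lo=1 mid=1 ⇒ [-9,2,-6,-10,4,3,-13,0,-2,-5,-11]
2=2: mid=2
-6<2: swap(1,2), lo=2 mid=3 ⇒ [-9,-6,2,-10,4,3,-13,0,-2,-5,-11]
-10<2: swap(2,3), lo=3 mid=4 ⇒ [-9,-6,-10,2,4,3,-13,0,-2,-5,-11]
4>2: swap(4,10), hi=9 ⇒ [-9,-6,-10,2,-11,3,-13,0,-2,-5,4]
-11<2: swap(3,4), lo=4 mid=5 ⇒ [-9,-6,-10,-11,2,3,-13,0,-2,-5,4]
3>2: swap(5,9), hi=8 ⇒ [-9,-6,-10,-11,2,-5,-13,0,-2,3,4]
-5<2: swap(4,5), lo=5 mid=6 ⇒ [-9,-6,-10,-11,-5,2,-13,0,-2,3,4]
-13<2: swap(5,6), lo=6 mid=7 ⇒ [-9,-6,-10,-11,-5,-13,2,0,-2,3,4]
0<2: swap(6,7), lo=7 mid=8 ⇒ [-9,-6,-10,-11,-5,-13,0,2,-2,3,4]
-2<2: swap(7,8), lo=8 mid=9 ⇒ [-9,-6,-10,-11,-5,-13,0,-2,2,3,4]
done. lo=8 hi=8; data=[-9,-6,-10,-11,-5,-13,0,-2,2,3,4]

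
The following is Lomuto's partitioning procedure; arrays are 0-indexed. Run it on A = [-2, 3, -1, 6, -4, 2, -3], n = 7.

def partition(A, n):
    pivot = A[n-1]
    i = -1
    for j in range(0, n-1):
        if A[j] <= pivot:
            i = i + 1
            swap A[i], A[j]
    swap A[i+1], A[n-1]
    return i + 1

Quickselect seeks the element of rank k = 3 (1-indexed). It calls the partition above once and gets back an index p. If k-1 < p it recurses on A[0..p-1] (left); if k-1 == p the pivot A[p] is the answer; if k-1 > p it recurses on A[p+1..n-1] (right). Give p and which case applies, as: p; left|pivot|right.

1; right

pivot=-3, i=-1
j=0: -2>-3, skip
j=1: 3>-3, skip
j=2: -1>-3, skip
j=3: 6>-3, skip
j=4: -4≤-3, i=0, swap(0,4) ⇒ [-4, 3, -1, 6, -2, 2, -3]
j=5: 2>-3, skip
swap(1,6) ⇒ [-4, -3, -1, 6, -2, 2, 3]; return 1
p = 1; k-1 = 2 > 1 ⇒ right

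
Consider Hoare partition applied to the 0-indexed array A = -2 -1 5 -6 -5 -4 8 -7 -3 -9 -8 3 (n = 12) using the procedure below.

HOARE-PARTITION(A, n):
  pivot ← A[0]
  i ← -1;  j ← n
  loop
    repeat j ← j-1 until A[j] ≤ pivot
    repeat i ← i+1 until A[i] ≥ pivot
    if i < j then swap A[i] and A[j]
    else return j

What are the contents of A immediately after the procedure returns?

-8 -9 -3 -6 -5 -4 -7 8 5 -1 -2 3

pivot = A[0] = -2; i = -1, j = 12
j→10 (A[10]=-8≤-2), i→0 (A[0]=-2≥-2); i<j, swap → -8 -1 5 -6 -5 -4 8 -7 -3 -9 -2 3
j→9 (A[9]=-9≤-2), i→1 (A[1]=-1≥-2); i<j, swap → -8 -9 5 -6 -5 -4 8 -7 -3 -1 -2 3
j→8 (A[8]=-3≤-2), i→2 (A[2]=5≥-2); i<j, swap → -8 -9 -3 -6 -5 -4 8 -7 5 -1 -2 3
j→7 (A[7]=-7≤-2), i→6 (A[6]=8≥-2); i<j, swap → -8 -9 -3 -6 -5 -4 -7 8 5 -1 -2 3
j→6, i→7; i≥j, return j=6. A = -8 -9 -3 -6 -5 -4 -7 8 5 -1 -2 3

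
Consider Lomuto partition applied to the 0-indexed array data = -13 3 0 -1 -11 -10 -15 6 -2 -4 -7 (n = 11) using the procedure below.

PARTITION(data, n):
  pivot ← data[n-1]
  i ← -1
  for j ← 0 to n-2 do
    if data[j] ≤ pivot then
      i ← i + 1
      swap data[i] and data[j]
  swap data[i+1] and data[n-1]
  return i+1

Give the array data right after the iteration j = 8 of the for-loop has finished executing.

pivot = data[10] = -7; i = -1
j=0: data[0]=-13 ≤ -7 → i=0, swap data[0],data[0] (no change) → -13 3 0 -1 -11 -10 -15 6 -2 -4 -7
j=1: data[1]=3 > -7 → no swap
j=2: data[2]=0 > -7 → no swap
j=3: data[3]=-1 > -7 → no swap
j=4: data[4]=-11 ≤ -7 → i=1, swap data[1],data[4] → -13 -11 0 -1 3 -10 -15 6 -2 -4 -7
j=5: data[5]=-10 ≤ -7 → i=2, swap data[2],data[5] → -13 -11 -10 -1 3 0 -15 6 -2 -4 -7
j=6: data[6]=-15 ≤ -7 → i=3, swap data[3],data[6] → -13 -11 -10 -15 3 0 -1 6 -2 -4 -7
j=7: data[7]=6 > -7 → no swap
j=8: data[8]=-2 > -7 → no swap
(after j=8) data = -13 -11 -10 -15 3 0 -1 6 -2 -4 -7

-13 -11 -10 -15 3 0 -1 6 -2 -4 -7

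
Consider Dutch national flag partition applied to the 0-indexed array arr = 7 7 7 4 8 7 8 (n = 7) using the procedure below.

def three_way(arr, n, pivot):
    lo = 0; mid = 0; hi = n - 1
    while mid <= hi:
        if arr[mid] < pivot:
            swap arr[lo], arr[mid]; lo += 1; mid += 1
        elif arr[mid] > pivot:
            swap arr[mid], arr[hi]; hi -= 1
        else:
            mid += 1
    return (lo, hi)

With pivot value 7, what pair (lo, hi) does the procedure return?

lo=0 mid=0 hi=6
7=7: mid=1
7=7: mid=2
7=7: mid=3
4<7: swap(0,3), lo=1 mid=4 ⇒ 4 7 7 7 8 7 8
8>7: swap(4,6), hi=5 ⇒ 4 7 7 7 8 7 8
8>7: swap(4,5), hi=4 ⇒ 4 7 7 7 7 8 8
7=7: mid=5
done. lo=1 hi=4; arr=4 7 7 7 7 8 8

(1, 4)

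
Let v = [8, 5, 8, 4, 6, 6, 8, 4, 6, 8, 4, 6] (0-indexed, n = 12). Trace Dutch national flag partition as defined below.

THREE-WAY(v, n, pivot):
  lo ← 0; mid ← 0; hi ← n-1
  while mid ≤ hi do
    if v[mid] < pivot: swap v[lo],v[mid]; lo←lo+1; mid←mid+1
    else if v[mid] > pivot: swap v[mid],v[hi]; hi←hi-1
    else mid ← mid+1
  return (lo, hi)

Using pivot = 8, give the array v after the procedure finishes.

pivot = 8; lo=0, mid=0, hi=11
v[mid]=8=8: mid=1
v[mid]=5<8: swap v[0],v[1]; lo=1,mid=2 → [5, 8, 8, 4, 6, 6, 8, 4, 6, 8, 4, 6]
v[mid]=8=8: mid=3
v[mid]=4<8: swap v[1],v[3]; lo=2,mid=4 → [5, 4, 8, 8, 6, 6, 8, 4, 6, 8, 4, 6]
v[mid]=6<8: swap v[2],v[4]; lo=3,mid=5 → [5, 4, 6, 8, 8, 6, 8, 4, 6, 8, 4, 6]
v[mid]=6<8: swap v[3],v[5]; lo=4,mid=6 → [5, 4, 6, 6, 8, 8, 8, 4, 6, 8, 4, 6]
v[mid]=8=8: mid=7
v[mid]=4<8: swap v[4],v[7]; lo=5,mid=8 → [5, 4, 6, 6, 4, 8, 8, 8, 6, 8, 4, 6]
v[mid]=6<8: swap v[5],v[8]; lo=6,mid=9 → [5, 4, 6, 6, 4, 6, 8, 8, 8, 8, 4, 6]
v[mid]=8=8: mid=10
v[mid]=4<8: swap v[6],v[10]; lo=7,mid=11 → [5, 4, 6, 6, 4, 6, 4, 8, 8, 8, 8, 6]
v[mid]=6<8: swap v[7],v[11]; lo=8,mid=12 → [5, 4, 6, 6, 4, 6, 4, 6, 8, 8, 8, 8]
end: lo=8, hi=11; v = [5, 4, 6, 6, 4, 6, 4, 6, 8, 8, 8, 8]

[5, 4, 6, 6, 4, 6, 4, 6, 8, 8, 8, 8]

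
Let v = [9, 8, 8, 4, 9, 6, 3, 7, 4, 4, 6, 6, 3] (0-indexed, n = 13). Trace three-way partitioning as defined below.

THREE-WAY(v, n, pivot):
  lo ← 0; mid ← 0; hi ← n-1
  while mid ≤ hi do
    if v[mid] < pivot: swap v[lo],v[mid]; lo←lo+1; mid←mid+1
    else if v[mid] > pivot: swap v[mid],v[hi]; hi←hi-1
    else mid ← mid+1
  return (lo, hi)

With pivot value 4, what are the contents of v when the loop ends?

lo=0 mid=0 hi=12
9>4: swap(0,12), hi=11 ⇒ [3, 8, 8, 4, 9, 6, 3, 7, 4, 4, 6, 6, 9]
3<4: swap(0,0), lo=1 mid=1 ⇒ [3, 8, 8, 4, 9, 6, 3, 7, 4, 4, 6, 6, 9]
8>4: swap(1,11), hi=10 ⇒ [3, 6, 8, 4, 9, 6, 3, 7, 4, 4, 6, 8, 9]
6>4: swap(1,10), hi=9 ⇒ [3, 6, 8, 4, 9, 6, 3, 7, 4, 4, 6, 8, 9]
6>4: swap(1,9), hi=8 ⇒ [3, 4, 8, 4, 9, 6, 3, 7, 4, 6, 6, 8, 9]
4=4: mid=2
8>4: swap(2,8), hi=7 ⇒ [3, 4, 4, 4, 9, 6, 3, 7, 8, 6, 6, 8, 9]
4=4: mid=3
4=4: mid=4
9>4: swap(4,7), hi=6 ⇒ [3, 4, 4, 4, 7, 6, 3, 9, 8, 6, 6, 8, 9]
7>4: swap(4,6), hi=5 ⇒ [3, 4, 4, 4, 3, 6, 7, 9, 8, 6, 6, 8, 9]
3<4: swap(1,4), lo=2 mid=5 ⇒ [3, 3, 4, 4, 4, 6, 7, 9, 8, 6, 6, 8, 9]
6>4: swap(5,5), hi=4 ⇒ [3, 3, 4, 4, 4, 6, 7, 9, 8, 6, 6, 8, 9]
done. lo=2 hi=4; v=[3, 3, 4, 4, 4, 6, 7, 9, 8, 6, 6, 8, 9]

[3, 3, 4, 4, 4, 6, 7, 9, 8, 6, 6, 8, 9]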